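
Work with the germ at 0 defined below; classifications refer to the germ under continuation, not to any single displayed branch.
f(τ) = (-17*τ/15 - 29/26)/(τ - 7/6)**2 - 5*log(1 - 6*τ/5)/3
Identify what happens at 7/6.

The point is a pole of order 2.

The denominator factor τ - 7/6 vanishes at 7/6 and appears to the power 2; the numerator there equals -1426/585, nonzero, and no other factor vanishes.
The branch terms are analytic at this point.
Hence a pole whose order is the multiplicity, 2.


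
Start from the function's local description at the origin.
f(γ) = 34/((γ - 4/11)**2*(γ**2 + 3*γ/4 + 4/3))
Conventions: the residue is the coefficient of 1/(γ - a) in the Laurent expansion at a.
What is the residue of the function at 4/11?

At the order-2 pole 4/11 set g(γ) = (γ - (4/11))^2*f(γ) = 34/(γ**2 + 3*γ/4 + 4/3).
Order-2 pole: residue = g'(a); g'(4/11) = -13236795/796322, so the residue is -13236795/796322.

The residue is -13236795/796322.


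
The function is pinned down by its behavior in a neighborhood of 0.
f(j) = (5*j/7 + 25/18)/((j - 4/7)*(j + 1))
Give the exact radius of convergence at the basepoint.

Denominator factor (j + 1): pole of order 1 at -1, modulus 1.
Denominator factor (j - 4/7): pole of order 1 at 4/7, modulus 4/7.
The radius of convergence is the smallest modulus among the singular points: 4/7.

The radius of convergence is 4/7.


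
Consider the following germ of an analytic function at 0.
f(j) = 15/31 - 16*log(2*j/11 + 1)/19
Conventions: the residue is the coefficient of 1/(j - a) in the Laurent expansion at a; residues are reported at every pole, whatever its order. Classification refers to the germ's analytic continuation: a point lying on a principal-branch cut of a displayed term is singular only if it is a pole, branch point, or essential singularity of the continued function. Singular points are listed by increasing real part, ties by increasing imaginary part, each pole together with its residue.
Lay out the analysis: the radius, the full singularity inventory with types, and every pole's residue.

Radius of convergence at 0: 11/2.
At -11/2: a logarithmic branch point.

Branch term (-16/19)*log(1 - j/(-11/2)): its argument vanishes at j = -11/2, a logarithmic branch point, modulus 11/2.
The radius of convergence is the smallest modulus among the singular points: 11/2.


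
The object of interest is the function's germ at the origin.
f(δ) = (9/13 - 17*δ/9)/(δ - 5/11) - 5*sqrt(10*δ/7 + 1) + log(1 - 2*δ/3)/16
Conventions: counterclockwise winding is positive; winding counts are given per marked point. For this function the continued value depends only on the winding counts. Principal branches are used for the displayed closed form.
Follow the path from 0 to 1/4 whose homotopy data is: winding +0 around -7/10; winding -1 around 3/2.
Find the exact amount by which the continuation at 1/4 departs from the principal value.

Continued minus principal equals -(1/8)*pi*i.

The rational part is single-valued and drops out of the difference; each branch term changes only by its own monodromy.
(1/16)*log(1 - δ/(3/2)): each positive loop around 3/2 adds 2*pi*i to the log, so winding -1 contributes (1/16)*(-1)*2*pi*i = -(1/8)*pi*i.
(-5)*sqrt(1 - δ/(-7/10)): winding +0 is even, the square root returns to the same sheet, contribution 0.
Summing the contributions at δ = 1/4 gives -(1/8)*pi*i.


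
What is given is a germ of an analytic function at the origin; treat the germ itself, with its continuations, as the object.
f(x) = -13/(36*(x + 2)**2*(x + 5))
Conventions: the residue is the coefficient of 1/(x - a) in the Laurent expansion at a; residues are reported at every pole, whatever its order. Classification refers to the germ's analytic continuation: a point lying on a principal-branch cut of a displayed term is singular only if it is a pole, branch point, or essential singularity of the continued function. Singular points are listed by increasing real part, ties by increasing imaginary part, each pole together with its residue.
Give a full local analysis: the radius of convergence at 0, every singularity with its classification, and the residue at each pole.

Radius of convergence at 0: 2.
At -5: a pole of order 1; residue -13/324.
At -2: a pole of order 2; residue 13/324.

Denominator factor (x + 5): pole of order 1 at -5, modulus 5.
Denominator factor (x + 2)^2: pole of order 2 at -2, modulus 2.
The radius of convergence is the smallest modulus among the singular points: 2.
At the order-1 pole -5 set g(x) = (x - (-5))*f(x) = -13/(36*(x + 2)**2).
Simple pole: residue = g(a) at a = -5, which is -13/324.
At the order-2 pole -2 set g(x) = (x - (-2))^2*f(x) = -13/(36*(x + 5)).
Order-2 pole: residue = g'(a); g'(-2) = 13/324, so the residue is 13/324.
List the singular points by increasing real part (a conjugate pair: the negative imaginary part first).


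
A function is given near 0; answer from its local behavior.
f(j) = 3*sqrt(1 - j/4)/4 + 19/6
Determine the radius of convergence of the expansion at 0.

The radius of convergence is 4.

Branch term (3/4)*sqrt(1 - j/(4)): its argument vanishes at j = 4, a square-root branch point, modulus 4.
The radius of convergence is the smallest modulus among the singular points: 4.


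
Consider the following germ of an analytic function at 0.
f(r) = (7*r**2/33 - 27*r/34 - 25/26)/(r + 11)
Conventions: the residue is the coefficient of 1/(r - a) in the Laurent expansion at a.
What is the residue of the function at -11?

The residue is 22171/663.

At the order-1 pole -11 set g(r) = (r - (-11))*f(r) = 7*r**2/33 - 27*r/34 - 25/26.
Simple pole: residue = g(a) at a = -11, which is 22171/663.


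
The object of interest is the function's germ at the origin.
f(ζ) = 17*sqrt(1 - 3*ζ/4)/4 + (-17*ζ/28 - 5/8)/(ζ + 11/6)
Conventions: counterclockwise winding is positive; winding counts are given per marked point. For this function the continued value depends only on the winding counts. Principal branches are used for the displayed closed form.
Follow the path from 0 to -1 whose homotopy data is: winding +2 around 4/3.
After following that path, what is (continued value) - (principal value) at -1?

The rational part is single-valued and drops out of the difference; each branch term changes only by its own monodromy.
(17/4)*sqrt(1 - ζ/(4/3)): winding +2 is even, the square root returns to the same sheet, contribution 0.
Summing the contributions at ζ = -1 gives 0.

Continued minus principal equals 0.


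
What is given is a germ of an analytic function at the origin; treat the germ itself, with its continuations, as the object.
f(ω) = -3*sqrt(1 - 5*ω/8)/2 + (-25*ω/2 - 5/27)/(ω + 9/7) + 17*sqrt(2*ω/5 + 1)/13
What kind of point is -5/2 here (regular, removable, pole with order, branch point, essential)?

The term (17/13)*sqrt(1 - ω/(-5/2)) has argument 1 - -5/2/(-5/2) = 0 at -5/2: a square-root (algebraic, two-sheeted) branch point; the remaining terms are analytic or single-valued there.

The point is an algebraic (square-root) branch point.


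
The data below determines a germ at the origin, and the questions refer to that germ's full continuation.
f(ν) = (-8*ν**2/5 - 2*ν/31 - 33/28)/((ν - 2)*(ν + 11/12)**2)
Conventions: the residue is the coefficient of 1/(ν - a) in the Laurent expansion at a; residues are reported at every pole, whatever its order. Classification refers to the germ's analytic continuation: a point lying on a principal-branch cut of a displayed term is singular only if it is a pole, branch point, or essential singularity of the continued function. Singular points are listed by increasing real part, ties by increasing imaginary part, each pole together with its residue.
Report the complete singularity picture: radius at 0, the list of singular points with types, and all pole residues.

Radius of convergence at 0: 11/12.
At -11/12: a pole of order 2; residue -922364/1329125.
At 2: a pole of order 1; residue -1204236/1329125.

Denominator factor (ν + 11/12)^2: pole of order 2 at -11/12, modulus 11/12.
Denominator factor (ν - 2): pole of order 1 at 2, modulus 2.
The radius of convergence is the smallest modulus among the singular points: 11/12.
At the order-2 pole -11/12 set g(ν) = (ν - (-11/12))^2*f(ν) = (-8*ν**2/5 - 2*ν/31 - 33/28)/(ν - 2).
Order-2 pole: residue = g'(a); g'(-11/12) = -922364/1329125, so the residue is -922364/1329125.
At the order-1 pole 2 set g(ν) = (ν - (2))*f(ν) = (-8*ν**2/5 - 2*ν/31 - 33/28)/(ν + 11/12)**2.
Simple pole: residue = g(a) at a = 2, which is -1204236/1329125.
List the singular points by increasing real part (a conjugate pair: the negative imaginary part first).


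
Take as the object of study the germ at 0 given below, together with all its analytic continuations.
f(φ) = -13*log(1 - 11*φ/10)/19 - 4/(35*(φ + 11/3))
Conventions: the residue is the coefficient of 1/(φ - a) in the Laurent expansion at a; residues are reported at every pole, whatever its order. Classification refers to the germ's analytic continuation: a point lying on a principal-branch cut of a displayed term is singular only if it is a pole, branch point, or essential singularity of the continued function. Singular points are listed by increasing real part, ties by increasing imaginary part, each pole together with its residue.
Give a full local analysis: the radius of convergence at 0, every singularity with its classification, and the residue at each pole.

Denominator factor (φ + 11/3): pole of order 1 at -11/3, modulus 11/3.
Branch term (-13/19)*log(1 - φ/(10/11)): its argument vanishes at φ = 10/11, a logarithmic branch point, modulus 10/11.
The radius of convergence is the smallest modulus among the singular points: 10/11.
The branch term is analytic at -11/3 and contributes nothing to the residue; only the rational part matters.
At the order-1 pole -11/3 set g(φ) = (φ - (-11/3))*(rational part) = -4/35.
Simple pole: residue = g(a) at a = -11/3, which is -4/35.
List the singular points by increasing real part (a conjugate pair: the negative imaginary part first).

Radius of convergence at 0: 10/11.
At -11/3: a pole of order 1; residue -4/35.
At 10/11: a logarithmic branch point.


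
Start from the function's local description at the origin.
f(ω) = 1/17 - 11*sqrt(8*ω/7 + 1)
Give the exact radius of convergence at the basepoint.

Branch term (-11)*sqrt(1 - ω/(-7/8)): its argument vanishes at ω = -7/8, a square-root branch point, modulus 7/8.
The radius of convergence is the smallest modulus among the singular points: 7/8.

The radius of convergence is 7/8.


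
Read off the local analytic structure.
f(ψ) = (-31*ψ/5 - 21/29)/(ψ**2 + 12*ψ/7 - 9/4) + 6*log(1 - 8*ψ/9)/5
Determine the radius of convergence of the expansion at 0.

The radius of convergence is -6/7 + (3/14)*sqrt(65).

Denominator factor (ψ**2 + 12*ψ/7 - 9/4): discriminant 585/49, real irrational roots -6/7 + (3/14)*sqrt(65) and -6/7 - (3/14)*sqrt(65); poles of order 1, moduli -6/7 + (3/14)*sqrt(65) and 6/7 + (3/14)*sqrt(65).
Branch term (6/5)*log(1 - ψ/(9/8)): its argument vanishes at ψ = 9/8, a logarithmic branch point, modulus 9/8.
The radius of convergence is the smallest modulus among the singular points: -6/7 + (3/14)*sqrt(65).


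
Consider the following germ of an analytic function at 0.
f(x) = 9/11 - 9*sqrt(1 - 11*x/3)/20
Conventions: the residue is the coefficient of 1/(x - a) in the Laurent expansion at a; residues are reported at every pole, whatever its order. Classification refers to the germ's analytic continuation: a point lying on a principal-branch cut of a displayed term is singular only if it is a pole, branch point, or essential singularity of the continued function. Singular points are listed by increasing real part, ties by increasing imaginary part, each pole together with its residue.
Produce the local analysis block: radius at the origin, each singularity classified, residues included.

Branch term (-9/20)*sqrt(1 - x/(3/11)): its argument vanishes at x = 3/11, a square-root branch point, modulus 3/11.
The radius of convergence is the smallest modulus among the singular points: 3/11.

Radius of convergence at 0: 3/11.
At 3/11: an algebraic (square-root) branch point.


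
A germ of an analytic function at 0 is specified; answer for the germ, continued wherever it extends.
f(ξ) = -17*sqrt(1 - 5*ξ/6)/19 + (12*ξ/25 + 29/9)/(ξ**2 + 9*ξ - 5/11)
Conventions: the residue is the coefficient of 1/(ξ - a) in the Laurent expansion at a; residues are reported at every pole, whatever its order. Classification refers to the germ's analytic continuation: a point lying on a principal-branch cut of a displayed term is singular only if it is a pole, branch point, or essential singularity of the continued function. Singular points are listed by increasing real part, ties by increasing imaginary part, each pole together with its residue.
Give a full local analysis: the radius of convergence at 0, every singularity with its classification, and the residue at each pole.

Radius of convergence at 0: -9/2 + (1/22)*sqrt(10021).
At -9/2 - (1/22)*sqrt(10021): a pole of order 1; residue 6/25 - (239/204975)*sqrt(10021).
At -9/2 + (1/22)*sqrt(10021): a pole of order 1; residue 6/25 + (239/204975)*sqrt(10021).
At 6/5: an algebraic (square-root) branch point.

Denominator factor (ξ**2 + 9*ξ - 5/11): discriminant 911/11, real irrational roots -9/2 + (1/22)*sqrt(10021) and -9/2 - (1/22)*sqrt(10021); poles of order 1, moduli -9/2 + (1/22)*sqrt(10021) and 9/2 + (1/22)*sqrt(10021).
Branch term (-17/19)*sqrt(1 - ξ/(6/5)): its argument vanishes at ξ = 6/5, a square-root branch point, modulus 6/5.
The radius of convergence is the smallest modulus among the singular points: -9/2 + (1/22)*sqrt(10021).
The branch term is analytic at -9/2 - (1/22)*sqrt(10021) and contributes nothing to the residue; only the rational part matters.
The factor ξ**2 + 9*ξ - 5/11 splits as (ξ - a)(ξ - a') with a = -9/2 - (1/22)*sqrt(10021), a' = -9/2 + (1/22)*sqrt(10021). At the order-1 pole a set g(ξ) = (ξ - a)*(rational part) = [12*ξ/25 + 29/9] / (ξ - a').
Simple pole: residue = g(a) at a = -9/2 - (1/22)*sqrt(10021), which is 6/25 - (239/204975)*sqrt(10021).
The branch term is analytic at -9/2 + (1/22)*sqrt(10021) and contributes nothing to the residue; only the rational part matters.
The factor ξ**2 + 9*ξ - 5/11 splits as (ξ - a)(ξ - a') with a = -9/2 + (1/22)*sqrt(10021), a' = -9/2 - (1/22)*sqrt(10021). At the order-1 pole a set g(ξ) = (ξ - a)*(rational part) = [12*ξ/25 + 29/9] / (ξ - a').
Simple pole: residue = g(a) at a = -9/2 + (1/22)*sqrt(10021), which is 6/25 + (239/204975)*sqrt(10021).
List the singular points by increasing real part (a conjugate pair: the negative imaginary part first).


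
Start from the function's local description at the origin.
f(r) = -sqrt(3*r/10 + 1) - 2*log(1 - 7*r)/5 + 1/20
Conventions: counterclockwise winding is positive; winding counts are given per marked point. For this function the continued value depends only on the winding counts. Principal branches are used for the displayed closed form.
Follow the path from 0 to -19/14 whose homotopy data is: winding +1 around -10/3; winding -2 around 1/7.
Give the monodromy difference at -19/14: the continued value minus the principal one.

The rational part is single-valued and drops out of the difference; each branch term changes only by its own monodromy.
(-2/5)*log(1 - r/(1/7)): each positive loop around 1/7 adds 2*pi*i to the log, so winding -2 contributes (-2/5)*(-2)*2*pi*i = (8/5)*pi*i.
(-1)*sqrt(1 - r/(-10/3)): winding +1 is odd, the square root flips sign, contributing -2*(-1)*sqrt(1 - (-19/14)/(-10/3)) = -2*(-1)*sqrt(83/140) = (1/35)*sqrt(2905).
Summing the contributions at r = -19/14 gives ((1/35)*sqrt(2905)) + ((8/5)*pi)*i.

Continued minus principal equals ((1/35)*sqrt(2905)) + ((8/5)*pi)*i.


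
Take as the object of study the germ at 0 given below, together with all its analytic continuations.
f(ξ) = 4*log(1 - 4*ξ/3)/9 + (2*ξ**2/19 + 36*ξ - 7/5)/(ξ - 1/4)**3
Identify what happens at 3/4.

The point is a logarithmic branch point.

The term (4/9)*log(1 - ξ/(3/4)) has argument 1 - 3/4/(3/4) = 0 at 3/4: a logarithmic (infinitely-sheeted) branch point; the remaining terms are analytic or single-valued there.


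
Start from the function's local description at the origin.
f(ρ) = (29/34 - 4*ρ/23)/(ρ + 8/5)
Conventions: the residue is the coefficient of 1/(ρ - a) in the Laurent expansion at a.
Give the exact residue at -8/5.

The residue is 4423/3910.

At the order-1 pole -8/5 set g(ρ) = (ρ - (-8/5))*f(ρ) = 29/34 - 4*ρ/23.
Simple pole: residue = g(a) at a = -8/5, which is 4423/3910.


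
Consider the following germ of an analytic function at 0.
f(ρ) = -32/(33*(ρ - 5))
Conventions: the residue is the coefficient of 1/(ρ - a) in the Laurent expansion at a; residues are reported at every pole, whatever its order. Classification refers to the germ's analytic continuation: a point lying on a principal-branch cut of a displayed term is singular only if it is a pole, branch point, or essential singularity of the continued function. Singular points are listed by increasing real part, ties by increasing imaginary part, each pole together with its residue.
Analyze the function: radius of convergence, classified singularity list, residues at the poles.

Denominator factor (ρ - 5): pole of order 1 at 5, modulus 5.
The radius of convergence is the smallest modulus among the singular points: 5.
At the order-1 pole 5 set g(ρ) = (ρ - (5))*f(ρ) = -32/33.
Simple pole: residue = g(a) at a = 5, which is -32/33.

Radius of convergence at 0: 5.
At 5: a pole of order 1; residue -32/33.


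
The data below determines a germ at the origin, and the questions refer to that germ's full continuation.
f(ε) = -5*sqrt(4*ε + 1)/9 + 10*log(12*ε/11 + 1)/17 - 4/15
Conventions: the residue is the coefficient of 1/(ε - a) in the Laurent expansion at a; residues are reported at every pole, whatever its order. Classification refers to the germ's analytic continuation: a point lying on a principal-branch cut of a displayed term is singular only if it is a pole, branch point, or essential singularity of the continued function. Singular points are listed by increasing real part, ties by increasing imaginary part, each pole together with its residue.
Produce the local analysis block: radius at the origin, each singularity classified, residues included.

Radius of convergence at 0: 1/4.
At -11/12: a logarithmic branch point.
At -1/4: an algebraic (square-root) branch point.

Branch term (10/17)*log(1 - ε/(-11/12)): its argument vanishes at ε = -11/12, a logarithmic branch point, modulus 11/12.
Branch term (-5/9)*sqrt(1 - ε/(-1/4)): its argument vanishes at ε = -1/4, a square-root branch point, modulus 1/4.
The radius of convergence is the smallest modulus among the singular points: 1/4.
List the singular points by increasing real part (a conjugate pair: the negative imaginary part first).


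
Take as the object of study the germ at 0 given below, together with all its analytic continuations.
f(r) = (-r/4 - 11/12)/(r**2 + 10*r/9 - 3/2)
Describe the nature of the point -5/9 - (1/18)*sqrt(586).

The point is a pole of order 1.

The denominator factor r**2 + 10*r/9 - 3/2 vanishes at -5/9 - (1/18)*sqrt(586) and appears to the power 1; the numerator there equals -7/9 + (1/72)*sqrt(586), nonzero, and no other factor vanishes.
Hence a pole whose order is the multiplicity, 1.


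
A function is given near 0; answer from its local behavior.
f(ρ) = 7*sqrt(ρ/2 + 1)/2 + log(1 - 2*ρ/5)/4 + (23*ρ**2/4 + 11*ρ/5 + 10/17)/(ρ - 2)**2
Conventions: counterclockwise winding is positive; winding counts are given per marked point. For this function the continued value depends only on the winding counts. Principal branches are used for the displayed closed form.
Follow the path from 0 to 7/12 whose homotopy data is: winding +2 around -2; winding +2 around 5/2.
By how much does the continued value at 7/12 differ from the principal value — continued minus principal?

The rational part is single-valued and drops out of the difference; each branch term changes only by its own monodromy.
(7/2)*sqrt(1 - ρ/(-2)): winding +2 is even, the square root returns to the same sheet, contribution 0.
(1/4)*log(1 - ρ/(5/2)): each positive loop around 5/2 adds 2*pi*i to the log, so winding +2 contributes (1/4)*(2)*2*pi*i = pi*i.
Summing the contributions at ρ = 7/12 gives pi*i.

Continued minus principal equals pi*i.


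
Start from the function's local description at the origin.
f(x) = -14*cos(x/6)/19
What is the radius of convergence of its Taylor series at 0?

The radius of convergence is infinite.

The factor cos(x/6) is entire and contributes no finite singular point.
The polynomial part has no poles.
No finite singular points: the Taylor series at 0 converges everywhere.


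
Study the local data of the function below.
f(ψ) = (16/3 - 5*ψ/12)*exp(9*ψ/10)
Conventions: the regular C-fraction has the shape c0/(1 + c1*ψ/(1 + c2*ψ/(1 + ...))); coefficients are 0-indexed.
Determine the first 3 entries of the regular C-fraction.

The regular C-fraction coefficients are [16/3, -263/320, 34897/84160].

Taylor coefficients (expand at 0): a_0 = 16/3, a_1 = 263/60, a_2 = 357/200.
c0 = a_0 = 16/3. Peel one level at a time: if S = 1 + c*ψ/S' with S'(0) = 1, then c is the ψ-coefficient of S and S' = c*ψ/(S - 1).
S_1 = c0/f = 1 + (-263/320)*ψ + (34897/102400)*ψ^2 + ...; c1 = -263/320.
S_2 = c1*ψ/(S_1 - 1) = 1 + (34897/84160)*ψ + ...; c2 = 34897/84160.


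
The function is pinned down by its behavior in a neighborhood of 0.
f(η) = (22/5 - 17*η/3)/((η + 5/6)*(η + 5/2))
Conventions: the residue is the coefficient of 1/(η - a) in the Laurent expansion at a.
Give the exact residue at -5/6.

The residue is 821/150.

At the order-1 pole -5/6 set g(η) = (η - (-5/6))*f(η) = (22/5 - 17*η/3)/(η + 5/2).
Simple pole: residue = g(a) at a = -5/6, which is 821/150.


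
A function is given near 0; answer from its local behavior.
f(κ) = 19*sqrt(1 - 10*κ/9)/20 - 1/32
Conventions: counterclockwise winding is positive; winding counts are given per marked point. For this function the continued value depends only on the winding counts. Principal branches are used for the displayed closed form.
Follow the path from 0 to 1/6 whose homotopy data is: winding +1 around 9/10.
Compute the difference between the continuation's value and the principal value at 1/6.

Continued minus principal equals -(19/90)*sqrt(66).

The rational part is single-valued and drops out of the difference; each branch term changes only by its own monodromy.
(19/20)*sqrt(1 - κ/(9/10)): winding +1 is odd, the square root flips sign, contributing -2*(19/20)*sqrt(1 - (1/6)/(9/10)) = -2*(19/20)*sqrt(22/27) = -(19/90)*sqrt(66).
Summing the contributions at κ = 1/6 gives -(19/90)*sqrt(66).


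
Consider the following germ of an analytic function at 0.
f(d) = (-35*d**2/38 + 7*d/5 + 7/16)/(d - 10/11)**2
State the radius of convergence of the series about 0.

Denominator factor (d - 10/11)^2: pole of order 2 at 10/11, modulus 10/11.
The radius of convergence is the smallest modulus among the singular points: 10/11.

The radius of convergence is 10/11.


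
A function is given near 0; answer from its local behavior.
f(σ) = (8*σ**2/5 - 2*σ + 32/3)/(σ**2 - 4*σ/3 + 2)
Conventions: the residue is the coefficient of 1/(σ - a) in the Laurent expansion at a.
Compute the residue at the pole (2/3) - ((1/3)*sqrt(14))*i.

The residue is (1/15) + ((17/21)*sqrt(14))*i.

The factor σ**2 - 4*σ/3 + 2 splits as (σ - a)(σ - a') with a = (2/3) - ((1/3)*sqrt(14))*i, a' = (2/3) + ((1/3)*sqrt(14))*i. At the order-1 pole a set g(σ) = (σ - a)*f(σ) = [8*σ**2/5 - 2*σ + 32/3] / (σ - a').
Simple pole: residue = g(a) at a = (2/3) - ((1/3)*sqrt(14))*i, which is (1/15) + ((17/21)*sqrt(14))*i.


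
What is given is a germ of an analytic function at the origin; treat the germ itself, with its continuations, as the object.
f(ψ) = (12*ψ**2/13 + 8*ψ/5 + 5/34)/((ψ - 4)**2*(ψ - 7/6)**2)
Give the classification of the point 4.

The denominator factor ψ - 4 vanishes at 4 and appears to the power 2; the numerator there equals 47109/2210, nonzero, and no other factor vanishes.
Hence a pole whose order is the multiplicity, 2.

The point is a pole of order 2.


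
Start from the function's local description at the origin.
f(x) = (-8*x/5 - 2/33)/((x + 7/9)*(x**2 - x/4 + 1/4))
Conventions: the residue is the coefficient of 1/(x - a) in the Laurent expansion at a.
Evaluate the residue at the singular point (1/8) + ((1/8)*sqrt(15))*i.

The residue is (-2637/4675) + ((29/187)*sqrt(15))*i.

The factor x**2 - x/4 + 1/4 splits as (x - a)(x - a') with a = (1/8) + ((1/8)*sqrt(15))*i, a' = (1/8) - ((1/8)*sqrt(15))*i. At the order-1 pole a set g(x) = (x - a)*f(x) = [(-8*x/5 - 2/33)/(x + 7/9)] / (x - a').
Simple pole: residue = g(a) at a = (1/8) + ((1/8)*sqrt(15))*i, which is (-2637/4675) + ((29/187)*sqrt(15))*i.


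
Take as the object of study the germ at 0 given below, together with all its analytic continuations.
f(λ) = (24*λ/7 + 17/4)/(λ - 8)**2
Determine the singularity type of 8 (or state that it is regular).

The point is a pole of order 2.

The denominator factor λ - 8 vanishes at 8 and appears to the power 2; the numerator there equals 887/28, nonzero, and no other factor vanishes.
Hence a pole whose order is the multiplicity, 2.


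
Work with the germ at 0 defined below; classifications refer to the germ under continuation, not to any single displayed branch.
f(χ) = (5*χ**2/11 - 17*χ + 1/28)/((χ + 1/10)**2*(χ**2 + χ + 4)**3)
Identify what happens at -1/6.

The point is a regular point.

Denominator factors: χ + 1/10 = -1/15 at χ = -1/6; χ**2 + χ + 4 = 139/36 at χ = -1/6 — none vanishes.
So the germ continues analytically to -1/6.


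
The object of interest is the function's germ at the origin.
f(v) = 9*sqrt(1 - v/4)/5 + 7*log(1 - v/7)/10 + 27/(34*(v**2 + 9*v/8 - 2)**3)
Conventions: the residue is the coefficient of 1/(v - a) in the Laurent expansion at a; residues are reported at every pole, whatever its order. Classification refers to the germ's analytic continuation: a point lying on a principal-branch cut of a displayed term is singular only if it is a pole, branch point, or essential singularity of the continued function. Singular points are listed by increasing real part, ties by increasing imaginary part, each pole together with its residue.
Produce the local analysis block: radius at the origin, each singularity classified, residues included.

Radius of convergence at 0: -9/16 + (1/16)*sqrt(593).
At -9/16 - (1/16)*sqrt(593): a pole of order 3; residue -(2654208/3544973569)*sqrt(593).
At -9/16 + (1/16)*sqrt(593): a pole of order 3; residue (2654208/3544973569)*sqrt(593).
At 4: an algebraic (square-root) branch point.
At 7: a logarithmic branch point.

Denominator factor (v**2 + 9*v/8 - 2)^3: discriminant 593/64, real irrational roots -9/16 + (1/16)*sqrt(593) and -9/16 - (1/16)*sqrt(593); poles of order 3, moduli -9/16 + (1/16)*sqrt(593) and 9/16 + (1/16)*sqrt(593).
Branch term (7/10)*log(1 - v/(7)): its argument vanishes at v = 7, a logarithmic branch point, modulus 7.
Branch term (9/5)*sqrt(1 - v/(4)): its argument vanishes at v = 4, a square-root branch point, modulus 4.
The radius of convergence is the smallest modulus among the singular points: -9/16 + (1/16)*sqrt(593).
The branch terms are analytic at -9/16 - (1/16)*sqrt(593) and contribute nothing to the residue; only the rational part matters.
The factor v**2 + 9*v/8 - 2 splits as (v - a)(v - a') with a = -9/16 - (1/16)*sqrt(593), a' = -9/16 + (1/16)*sqrt(593). At the order-3 pole a set g(v) = (v - a)^3*(rational part) = [27/34] / (v - a')^3.
Order-3 pole: residue = g''(a)/2; g''(-9/16 - (1/16)*sqrt(593)) = -(5308416/3544973569)*sqrt(593), so the residue is -(2654208/3544973569)*sqrt(593).
The branch terms are analytic at -9/16 + (1/16)*sqrt(593) and contribute nothing to the residue; only the rational part matters.
The factor v**2 + 9*v/8 - 2 splits as (v - a)(v - a') with a = -9/16 + (1/16)*sqrt(593), a' = -9/16 - (1/16)*sqrt(593). At the order-3 pole a set g(v) = (v - a)^3*(rational part) = [27/34] / (v - a')^3.
Order-3 pole: residue = g''(a)/2; g''(-9/16 + (1/16)*sqrt(593)) = (5308416/3544973569)*sqrt(593), so the residue is (2654208/3544973569)*sqrt(593).
List the singular points by increasing real part (a conjugate pair: the negative imaginary part first).


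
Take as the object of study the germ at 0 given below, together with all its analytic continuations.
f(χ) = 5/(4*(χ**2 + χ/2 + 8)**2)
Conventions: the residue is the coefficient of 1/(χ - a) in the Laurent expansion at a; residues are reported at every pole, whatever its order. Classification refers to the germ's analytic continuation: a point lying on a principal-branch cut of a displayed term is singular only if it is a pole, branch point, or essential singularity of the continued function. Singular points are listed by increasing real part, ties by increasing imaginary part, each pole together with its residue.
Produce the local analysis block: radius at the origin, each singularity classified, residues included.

Radius of convergence at 0: (2)*sqrt(2).
At (-1/4) - ((1/4)*sqrt(127))*i: a pole of order 2; residue ((20/16129)*sqrt(127))*i.
At (-1/4) + ((1/4)*sqrt(127))*i: a pole of order 2; residue -((20/16129)*sqrt(127))*i.

Denominator factor (χ**2 + χ/2 + 8)^2: discriminant -127/4, complex-conjugate roots (-1/4) + ((1/4)*sqrt(127))*i and (-1/4) - ((1/4)*sqrt(127))*i; poles of order 2, moduli (2)*sqrt(2) and (2)*sqrt(2).
The radius of convergence is the smallest modulus among the singular points: (2)*sqrt(2).
The factor χ**2 + χ/2 + 8 splits as (χ - a)(χ - a') with a = (-1/4) - ((1/4)*sqrt(127))*i, a' = (-1/4) + ((1/4)*sqrt(127))*i. At the order-2 pole a set g(χ) = (χ - a)^2*f(χ) = [5/4] / (χ - a')^2.
Order-2 pole: residue = g'(a); g'((-1/4) - ((1/4)*sqrt(127))*i) = ((20/16129)*sqrt(127))*i, so the residue is ((20/16129)*sqrt(127))*i.
The factor χ**2 + χ/2 + 8 splits as (χ - a)(χ - a') with a = (-1/4) + ((1/4)*sqrt(127))*i, a' = (-1/4) - ((1/4)*sqrt(127))*i. At the order-2 pole a set g(χ) = (χ - a)^2*f(χ) = [5/4] / (χ - a')^2.
Order-2 pole: residue = g'(a); g'((-1/4) + ((1/4)*sqrt(127))*i) = -((20/16129)*sqrt(127))*i, so the residue is -((20/16129)*sqrt(127))*i.
List the singular points by increasing real part (a conjugate pair: the negative imaginary part first).


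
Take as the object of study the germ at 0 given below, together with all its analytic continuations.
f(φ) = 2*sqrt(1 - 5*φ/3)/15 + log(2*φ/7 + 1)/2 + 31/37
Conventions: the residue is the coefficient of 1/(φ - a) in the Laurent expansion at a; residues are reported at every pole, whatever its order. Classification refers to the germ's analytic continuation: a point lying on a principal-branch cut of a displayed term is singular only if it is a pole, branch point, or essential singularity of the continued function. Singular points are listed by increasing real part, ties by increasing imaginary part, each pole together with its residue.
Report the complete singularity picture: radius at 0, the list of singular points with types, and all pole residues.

Radius of convergence at 0: 3/5.
At -7/2: a logarithmic branch point.
At 3/5: an algebraic (square-root) branch point.

Branch term (2/15)*sqrt(1 - φ/(3/5)): its argument vanishes at φ = 3/5, a square-root branch point, modulus 3/5.
Branch term (1/2)*log(1 - φ/(-7/2)): its argument vanishes at φ = -7/2, a logarithmic branch point, modulus 7/2.
The radius of convergence is the smallest modulus among the singular points: 3/5.
List the singular points by increasing real part (a conjugate pair: the negative imaginary part first).


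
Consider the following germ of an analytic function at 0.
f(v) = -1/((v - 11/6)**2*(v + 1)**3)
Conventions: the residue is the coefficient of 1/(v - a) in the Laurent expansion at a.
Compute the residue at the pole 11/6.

At the order-2 pole 11/6 set g(v) = (v - (11/6))^2*f(v) = -1/(v + 1)**3.
Order-2 pole: residue = g'(a); g'(11/6) = 3888/83521, so the residue is 3888/83521.

The residue is 3888/83521.


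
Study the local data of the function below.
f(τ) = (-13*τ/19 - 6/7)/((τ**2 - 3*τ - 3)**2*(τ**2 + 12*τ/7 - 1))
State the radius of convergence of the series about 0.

Denominator factor (τ**2 + 12*τ/7 - 1): discriminant 340/49, real irrational roots -6/7 + (1/7)*sqrt(85) and -6/7 - (1/7)*sqrt(85); poles of order 1, moduli -6/7 + (1/7)*sqrt(85) and 6/7 + (1/7)*sqrt(85).
Denominator factor (τ**2 - 3*τ - 3)^2: discriminant 21, real irrational roots 3/2 + (1/2)*sqrt(21) and 3/2 - (1/2)*sqrt(21); poles of order 2, moduli 3/2 + (1/2)*sqrt(21) and -3/2 + (1/2)*sqrt(21).
The radius of convergence is the smallest modulus among the singular points: -6/7 + (1/7)*sqrt(85).

The radius of convergence is -6/7 + (1/7)*sqrt(85).


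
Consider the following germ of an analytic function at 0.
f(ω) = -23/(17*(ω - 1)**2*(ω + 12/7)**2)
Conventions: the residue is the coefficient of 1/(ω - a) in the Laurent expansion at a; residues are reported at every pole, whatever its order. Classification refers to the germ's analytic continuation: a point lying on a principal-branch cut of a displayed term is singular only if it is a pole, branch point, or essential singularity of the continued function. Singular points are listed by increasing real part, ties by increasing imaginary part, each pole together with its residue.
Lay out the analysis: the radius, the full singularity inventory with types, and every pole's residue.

Radius of convergence at 0: 1.
At -12/7: a pole of order 2; residue -15778/116603.
At 1: a pole of order 2; residue 15778/116603.

Denominator factor (ω - 1)^2: pole of order 2 at 1, modulus 1.
Denominator factor (ω + 12/7)^2: pole of order 2 at -12/7, modulus 12/7.
The radius of convergence is the smallest modulus among the singular points: 1.
At the order-2 pole -12/7 set g(ω) = (ω - (-12/7))^2*f(ω) = -23/(17*(ω - 1)**2).
Order-2 pole: residue = g'(a); g'(-12/7) = -15778/116603, so the residue is -15778/116603.
At the order-2 pole 1 set g(ω) = (ω - (1))^2*f(ω) = -23/(17*(ω + 12/7)**2).
Order-2 pole: residue = g'(a); g'(1) = 15778/116603, so the residue is 15778/116603.
List the singular points by increasing real part (a conjugate pair: the negative imaginary part first).


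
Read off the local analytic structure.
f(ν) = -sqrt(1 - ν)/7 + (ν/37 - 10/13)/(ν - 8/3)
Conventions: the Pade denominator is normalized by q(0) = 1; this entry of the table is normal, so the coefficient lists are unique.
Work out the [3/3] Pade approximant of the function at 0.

The Pade approximant has numerator coefficients [53/364, -50354579/4605832816, -1881131999/18423331264, 20955943/1417179328]; denominator coefficients [1, -5931895/4787768, 7002081/19151072, -1165253/76604288].

Taylor coefficients needed (expand at 0): a_0 = 53/364, a_1 = 18259/107744, a_2 = 47081/861952, a_3 = 156635/6895616, a_4 = 593041/55164928, a_5 = 368501/63045632, a_6 = 1844319/504365056.
Write the denominator as Q(ν) = 1 + q1*ν + q2*ν^2 + q3*ν^3. Requiring Q*f - P = O(ν^7) with deg P <= 3 kills the coefficients of ν^4..ν^6 in Q*f:
  ν^4: a_4 + q1*a_3 + q2*a_2 + q3*a_1 = 0, i.e. 593041/55164928 + (156635/6895616)*q1 + (47081/861952)*q2 + (18259/107744)*q3 = 0.
  ν^5: a_5 + q1*a_4 + q2*a_3 + q3*a_2 = 0, i.e. 368501/63045632 + (593041/55164928)*q1 + (156635/6895616)*q2 + (47081/861952)*q3 = 0.
  ν^6: a_6 + q1*a_5 + q2*a_4 + q3*a_3 = 0, i.e. 1844319/504365056 + (368501/63045632)*q1 + (593041/55164928)*q2 + (156635/6895616)*q3 = 0.
Solving this linear system: q1 = -5931895/4787768, q2 = 7002081/19151072, q3 = -1165253/76604288.
The numerator is Q*f truncated at degree 3: P0 = a_0 = 53/364; P1 = a_1 + q1*a_0 = -50354579/4605832816; P2 = a_2 + q1*a_1 + q2*a_0 = -1881131999/18423331264; P3 = a_3 + q1*a_2 + q2*a_1 + q3*a_0 = 20955943/1417179328.


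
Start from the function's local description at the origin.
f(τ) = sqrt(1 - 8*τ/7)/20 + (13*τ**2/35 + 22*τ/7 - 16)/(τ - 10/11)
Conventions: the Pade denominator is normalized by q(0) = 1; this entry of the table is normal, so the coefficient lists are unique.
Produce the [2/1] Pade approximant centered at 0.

The Pade approximant has numerator coefficients [353/20, -519120551/146430200, -49881826/128126425]; denominator coefficients [1, -8055511/7321510].

Taylor coefficients needed (expand at 0): a_0 = 353/20, a_1 = 2778/175, a_2 = 104593/6125, a_3 = 8055511/428750.
Write the denominator as Q(τ) = 1 + q1*τ. Requiring Q*f - P = O(τ^4) with deg P <= 2 kills the coefficients of τ^3..τ^3 in Q*f:
  τ^3: a_3 + q1*a_2 = 0, i.e. 8055511/428750 + (104593/6125)*q1 = 0.
Solving this linear system: q1 = -8055511/7321510.
The numerator is Q*f truncated at degree 2: P0 = a_0 = 353/20; P1 = a_1 + q1*a_0 = -519120551/146430200; P2 = a_2 + q1*a_1 = -49881826/128126425.


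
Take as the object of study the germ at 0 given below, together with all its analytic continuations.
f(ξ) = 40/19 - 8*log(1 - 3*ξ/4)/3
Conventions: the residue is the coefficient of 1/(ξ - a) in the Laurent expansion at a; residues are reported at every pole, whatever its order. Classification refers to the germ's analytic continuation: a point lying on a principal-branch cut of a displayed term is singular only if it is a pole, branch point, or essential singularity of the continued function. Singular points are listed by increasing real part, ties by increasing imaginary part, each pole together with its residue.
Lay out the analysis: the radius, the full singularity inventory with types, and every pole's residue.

Radius of convergence at 0: 4/3.
At 4/3: a logarithmic branch point.

Branch term (-8/3)*log(1 - ξ/(4/3)): its argument vanishes at ξ = 4/3, a logarithmic branch point, modulus 4/3.
The radius of convergence is the smallest modulus among the singular points: 4/3.


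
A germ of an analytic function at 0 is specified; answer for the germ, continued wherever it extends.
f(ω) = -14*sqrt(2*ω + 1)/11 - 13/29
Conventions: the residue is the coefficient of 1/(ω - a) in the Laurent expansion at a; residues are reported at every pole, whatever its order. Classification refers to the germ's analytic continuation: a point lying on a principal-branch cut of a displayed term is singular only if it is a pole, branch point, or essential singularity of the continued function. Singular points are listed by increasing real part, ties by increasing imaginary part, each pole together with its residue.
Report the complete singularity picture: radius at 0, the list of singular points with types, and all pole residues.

Branch term (-14/11)*sqrt(1 - ω/(-1/2)): its argument vanishes at ω = -1/2, a square-root branch point, modulus 1/2.
The radius of convergence is the smallest modulus among the singular points: 1/2.

Radius of convergence at 0: 1/2.
At -1/2: an algebraic (square-root) branch point.


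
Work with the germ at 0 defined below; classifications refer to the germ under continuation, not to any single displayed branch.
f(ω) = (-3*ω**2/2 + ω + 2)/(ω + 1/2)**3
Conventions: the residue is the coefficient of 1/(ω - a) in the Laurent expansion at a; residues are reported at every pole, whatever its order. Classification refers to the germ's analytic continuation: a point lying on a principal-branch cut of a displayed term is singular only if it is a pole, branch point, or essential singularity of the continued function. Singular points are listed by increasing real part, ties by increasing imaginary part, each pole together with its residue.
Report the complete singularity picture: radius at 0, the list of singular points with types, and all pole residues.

Radius of convergence at 0: 1/2.
At -1/2: a pole of order 3; residue -3/2.

Denominator factor (ω + 1/2)^3: pole of order 3 at -1/2, modulus 1/2.
The radius of convergence is the smallest modulus among the singular points: 1/2.
At the order-3 pole -1/2 set g(ω) = (ω - (-1/2))^3*f(ω) = -3*ω**2/2 + ω + 2.
Order-3 pole: residue = g''(a)/2; g''(-1/2) = -3, so the residue is -3/2.


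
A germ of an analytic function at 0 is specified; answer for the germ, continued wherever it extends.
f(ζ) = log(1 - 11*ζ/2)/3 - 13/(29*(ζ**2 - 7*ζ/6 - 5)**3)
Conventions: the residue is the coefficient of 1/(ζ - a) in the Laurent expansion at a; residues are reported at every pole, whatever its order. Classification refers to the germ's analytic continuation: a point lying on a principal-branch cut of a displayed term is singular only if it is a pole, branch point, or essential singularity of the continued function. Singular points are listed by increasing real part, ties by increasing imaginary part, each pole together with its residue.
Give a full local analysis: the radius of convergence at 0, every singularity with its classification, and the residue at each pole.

Denominator factor (ζ**2 - 7*ζ/6 - 5)^3: discriminant 769/36, real irrational roots 7/12 + (1/12)*sqrt(769) and 7/12 - (1/12)*sqrt(769); poles of order 3, moduli 7/12 + (1/12)*sqrt(769) and -7/12 + (1/12)*sqrt(769).
Branch term (1/3)*log(1 - ζ/(2/11)): its argument vanishes at ζ = 2/11, a logarithmic branch point, modulus 2/11.
The radius of convergence is the smallest modulus among the singular points: 2/11.
The branch term is analytic at 7/12 - (1/12)*sqrt(769) and contributes nothing to the residue; only the rational part matters.
The factor ζ**2 - 7*ζ/6 - 5 splits as (ζ - a)(ζ - a') with a = 7/12 - (1/12)*sqrt(769), a' = 7/12 + (1/12)*sqrt(769). At the order-3 pole a set g(ζ) = (ζ - a)^3*(rational part) = [-13/29] / (ζ - a')^3.
Order-3 pole: residue = g''(a)/2; g''(7/12 - (1/12)*sqrt(769)) = (1213056/13187941661)*sqrt(769), so the residue is (606528/13187941661)*sqrt(769).
The branch term is analytic at 7/12 + (1/12)*sqrt(769) and contributes nothing to the residue; only the rational part matters.
The factor ζ**2 - 7*ζ/6 - 5 splits as (ζ - a)(ζ - a') with a = 7/12 + (1/12)*sqrt(769), a' = 7/12 - (1/12)*sqrt(769). At the order-3 pole a set g(ζ) = (ζ - a)^3*(rational part) = [-13/29] / (ζ - a')^3.
Order-3 pole: residue = g''(a)/2; g''(7/12 + (1/12)*sqrt(769)) = -(1213056/13187941661)*sqrt(769), so the residue is -(606528/13187941661)*sqrt(769).
List the singular points by increasing real part (a conjugate pair: the negative imaginary part first).

Radius of convergence at 0: 2/11.
At 7/12 - (1/12)*sqrt(769): a pole of order 3; residue (606528/13187941661)*sqrt(769).
At 2/11: a logarithmic branch point.
At 7/12 + (1/12)*sqrt(769): a pole of order 3; residue -(606528/13187941661)*sqrt(769).
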